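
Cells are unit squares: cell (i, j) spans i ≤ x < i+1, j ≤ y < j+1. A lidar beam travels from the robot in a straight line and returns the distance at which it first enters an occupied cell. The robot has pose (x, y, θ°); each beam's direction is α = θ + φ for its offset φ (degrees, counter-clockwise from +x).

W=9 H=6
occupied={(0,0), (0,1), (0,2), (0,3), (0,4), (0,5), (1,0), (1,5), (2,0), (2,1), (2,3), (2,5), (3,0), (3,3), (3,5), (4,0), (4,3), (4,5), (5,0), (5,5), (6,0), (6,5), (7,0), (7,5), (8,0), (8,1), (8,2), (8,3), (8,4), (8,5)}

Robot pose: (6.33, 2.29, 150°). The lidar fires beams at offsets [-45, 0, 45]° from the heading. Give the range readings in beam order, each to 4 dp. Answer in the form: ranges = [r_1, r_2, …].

ranges = [2.8056, 1.5358, 3.4475]

beam 1: φ=-45°, α=105°
  direction (-0.2588, 0.9659); cell (6,2); t to first gridline: x 1.2750, y 0.7350 (then +3.8637 / +1.0353)
    (6,3) via y @ 0.7350
    (5,3) via x @ 1.2750
    (5,4) via y @ 1.7703
    (5,5) via y @ 2.8056  # hit
  → r_1 = 2.8056
beam 2: φ=0°, α=150°
  direction (-0.8660, 0.5000); cell (6,2); t to first gridline: x 0.3811, y 1.4200 (then +1.1547 / +2.0000)
    (5,2) via x @ 0.3811
    (5,3) via y @ 1.4200
    (4,3) via x @ 1.5358  # hit
  → r_2 = 1.5358
beam 3: φ=45°, α=195°
  direction (-0.9659, -0.2588); cell (6,2); t to first gridline: x 0.3416, y 1.1205 (then +1.0353 / +3.8637)
    (5,2) via x @ 0.3416
    (5,1) via y @ 1.1205
    (4,1) via x @ 1.3769
    (3,1) via x @ 2.4122
    (2,1) via x @ 3.4475  # hit
  → r_3 = 3.4475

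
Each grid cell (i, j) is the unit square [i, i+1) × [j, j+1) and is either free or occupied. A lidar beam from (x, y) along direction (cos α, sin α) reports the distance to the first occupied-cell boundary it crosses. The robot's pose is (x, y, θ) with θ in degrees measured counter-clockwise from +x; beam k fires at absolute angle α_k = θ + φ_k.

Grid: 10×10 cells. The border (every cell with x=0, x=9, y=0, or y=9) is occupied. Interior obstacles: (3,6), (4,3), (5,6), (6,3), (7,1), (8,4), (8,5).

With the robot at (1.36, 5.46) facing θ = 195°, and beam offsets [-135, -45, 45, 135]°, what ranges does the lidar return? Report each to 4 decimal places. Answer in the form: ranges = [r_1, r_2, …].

ranges = [4.0876, 0.4157, 0.7200, 3.0484]

beam 1: φ=-135°, α=60°
  direction (0.5000, 0.8660); cell (1,5); t to first gridline: x 1.2800, y 0.6235 (then +2.0000 / +1.1547)
    (1,6) via y @ 0.6235
    (2,6) via x @ 1.2800
    (2,7) via y @ 1.7782
    (2,8) via y @ 2.9329
    (3,8) via x @ 3.2800
    (3,9) via y @ 4.0876  # hit
  → r_1 = 4.0876
beam 2: φ=-45°, α=150°
  direction (-0.8660, 0.5000); cell (1,5); t to first gridline: x 0.4157, y 1.0800 (then +1.1547 / +2.0000)
    (0,5) via x @ 0.4157  # hit
  → r_2 = 0.4157
beam 3: φ=45°, α=240°
  direction (-0.5000, -0.8660); cell (1,5); t to first gridline: x 0.7200, y 0.5312 (then +2.0000 / +1.1547)
    (1,4) via y @ 0.5312
    (0,4) via x @ 0.7200  # hit
  → r_3 = 0.7200
beam 4: φ=135°, α=330°
  direction (0.8660, -0.5000); cell (1,5); t to first gridline: x 0.7390, y 0.9200 (then +1.1547 / +2.0000)
    (2,5) via x @ 0.7390
    (2,4) via y @ 0.9200
    (3,4) via x @ 1.8937
    (3,3) via y @ 2.9200
    (4,3) via x @ 3.0484  # hit
  → r_4 = 3.0484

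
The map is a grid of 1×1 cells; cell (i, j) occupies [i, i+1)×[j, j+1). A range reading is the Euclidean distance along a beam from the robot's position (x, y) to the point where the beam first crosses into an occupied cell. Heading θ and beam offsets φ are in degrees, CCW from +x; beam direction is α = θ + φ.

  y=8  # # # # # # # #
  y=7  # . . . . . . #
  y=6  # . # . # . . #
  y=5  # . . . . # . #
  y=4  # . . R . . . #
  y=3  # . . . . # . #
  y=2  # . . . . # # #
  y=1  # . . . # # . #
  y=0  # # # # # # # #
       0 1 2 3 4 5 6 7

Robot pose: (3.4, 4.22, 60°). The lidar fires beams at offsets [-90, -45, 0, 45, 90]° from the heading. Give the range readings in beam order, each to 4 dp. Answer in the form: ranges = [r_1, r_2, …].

beam 1: φ=-90°, α=330°
  cosα=0.8660 sinα=-0.5000 | (3,4) | tMaxX 0.6928 tMaxY 0.4400 | tΔX 1.1547 tΔY 2.0000
    t=0.4400 [y] (3,3)
    t=0.6928 [x] (4,3)
    t=1.8475 [x] (5,3) — stop
  → r_1 = 1.8475
beam 2: φ=-45°, α=15°
  cosα=0.9659 sinα=0.2588 | (3,4) | tMaxX 0.6212 tMaxY 3.0137 | tΔX 1.0353 tΔY 3.8637
    t=0.6212 [x] (4,4)
    t=1.6564 [x] (5,4)
    t=2.6917 [x] (6,4)
    t=3.0137 [y] (6,5)
    t=3.7270 [x] (7,5) — stop
  → r_2 = 3.7270
beam 3: φ=0°, α=60°
  cosα=0.5000 sinα=0.8660 | (3,4) | tMaxX 1.2000 tMaxY 0.9007 | tΔX 2.0000 tΔY 1.1547
    t=0.9007 [y] (3,5)
    t=1.2000 [x] (4,5)
    t=2.0554 [y] (4,6) — stop
  → r_3 = 2.0554
beam 4: φ=45°, α=105°
  cosα=-0.2588 sinα=0.9659 | (3,4) | tMaxX 1.5455 tMaxY 0.8075 | tΔX 3.8637 tΔY 1.0353
    t=0.8075 [y] (3,5)
    t=1.5455 [x] (2,5)
    t=1.8428 [y] (2,6) — stop
  → r_4 = 1.8428
beam 5: φ=90°, α=150°
  cosα=-0.8660 sinα=0.5000 | (3,4) | tMaxX 0.4619 tMaxY 1.5600 | tΔX 1.1547 tΔY 2.0000
    t=0.4619 [x] (2,4)
    t=1.5600 [y] (2,5)
    t=1.6166 [x] (1,5)
    t=2.7713 [x] (0,5) — stop
  → r_5 = 2.7713

ranges = [1.8475, 3.7270, 2.0554, 1.8428, 2.7713]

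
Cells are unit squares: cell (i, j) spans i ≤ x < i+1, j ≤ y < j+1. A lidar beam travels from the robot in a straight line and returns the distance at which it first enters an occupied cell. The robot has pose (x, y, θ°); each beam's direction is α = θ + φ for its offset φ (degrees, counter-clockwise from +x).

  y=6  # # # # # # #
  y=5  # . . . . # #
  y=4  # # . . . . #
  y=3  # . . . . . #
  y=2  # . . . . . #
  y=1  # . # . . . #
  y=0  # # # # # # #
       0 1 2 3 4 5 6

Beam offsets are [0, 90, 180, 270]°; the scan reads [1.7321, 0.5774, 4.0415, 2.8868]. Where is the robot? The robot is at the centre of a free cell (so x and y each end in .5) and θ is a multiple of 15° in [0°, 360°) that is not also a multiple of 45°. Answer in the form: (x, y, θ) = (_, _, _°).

Candidates: 22 free-cell centres × 16 headings = 352 poses. Raycast each; keep the one whose scan matches to 4 dp.
  (4.5, 5.5, 255°): beam 1 = 4.6587 ≠ 1.7321 ✗
  (4.5, 5.5, 15°): beam 1 = 0.5176 ≠ 1.7321 ✗
  (3.5, 5.5, 255°): beam 1 = 3.6235 ≠ 1.7321 ✗
  …
  (2.5, 4.5, 120°): r_1=1.7321, r_2=0.5774, r_3=4.0415, r_4=2.8868 — all match ✓
Unique over the lattice → pose = (2.5, 4.5, 120°).

(x, y, θ) = (2.5, 4.5, 120°)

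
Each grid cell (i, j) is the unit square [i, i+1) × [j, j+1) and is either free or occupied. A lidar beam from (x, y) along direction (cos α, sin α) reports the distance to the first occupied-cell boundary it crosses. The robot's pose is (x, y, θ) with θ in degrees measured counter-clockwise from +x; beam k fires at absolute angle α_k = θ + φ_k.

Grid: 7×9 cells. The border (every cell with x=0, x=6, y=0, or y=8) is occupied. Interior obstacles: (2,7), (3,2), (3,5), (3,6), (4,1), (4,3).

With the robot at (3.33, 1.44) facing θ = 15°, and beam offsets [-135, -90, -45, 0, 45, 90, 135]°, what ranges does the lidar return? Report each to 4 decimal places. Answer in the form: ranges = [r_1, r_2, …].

ranges = [0.5081, 0.4555, 0.7736, 0.6936, 0.6466, 0.5798, 2.6905]

beam 1: φ=-135°, α=240°
  cosα=-0.5000 sinα=-0.8660 | (3,1) | tMaxX 0.6600 tMaxY 0.5081 | tΔX 2.0000 tΔY 1.1547
    t=0.5081 [y] (3,0) — stop
  → r_1 = 0.5081
beam 2: φ=-90°, α=285°
  cosα=0.2588 sinα=-0.9659 | (3,1) | tMaxX 2.5887 tMaxY 0.4555 | tΔX 3.8637 tΔY 1.0353
    t=0.4555 [y] (3,0) — stop
  → r_2 = 0.4555
beam 3: φ=-45°, α=330°
  cosα=0.8660 sinα=-0.5000 | (3,1) | tMaxX 0.7736 tMaxY 0.8800 | tΔX 1.1547 tΔY 2.0000
    t=0.7736 [x] (4,1) — stop
  → r_3 = 0.7736
beam 4: φ=0°, α=15°
  cosα=0.9659 sinα=0.2588 | (3,1) | tMaxX 0.6936 tMaxY 2.1637 | tΔX 1.0353 tΔY 3.8637
    t=0.6936 [x] (4,1) — stop
  → r_4 = 0.6936
beam 5: φ=45°, α=60°
  cosα=0.5000 sinα=0.8660 | (3,1) | tMaxX 1.3400 tMaxY 0.6466 | tΔX 2.0000 tΔY 1.1547
    t=0.6466 [y] (3,2) — stop
  → r_5 = 0.6466
beam 6: φ=90°, α=105°
  cosα=-0.2588 sinα=0.9659 | (3,1) | tMaxX 1.2750 tMaxY 0.5798 | tΔX 3.8637 tΔY 1.0353
    t=0.5798 [y] (3,2) — stop
  → r_6 = 0.5798
beam 7: φ=135°, α=150°
  cosα=-0.8660 sinα=0.5000 | (3,1) | tMaxX 0.3811 tMaxY 1.1200 | tΔX 1.1547 tΔY 2.0000
    t=0.3811 [x] (2,1)
    t=1.1200 [y] (2,2)
    t=1.5358 [x] (1,2)
    t=2.6905 [x] (0,2) — stop
  → r_7 = 2.6905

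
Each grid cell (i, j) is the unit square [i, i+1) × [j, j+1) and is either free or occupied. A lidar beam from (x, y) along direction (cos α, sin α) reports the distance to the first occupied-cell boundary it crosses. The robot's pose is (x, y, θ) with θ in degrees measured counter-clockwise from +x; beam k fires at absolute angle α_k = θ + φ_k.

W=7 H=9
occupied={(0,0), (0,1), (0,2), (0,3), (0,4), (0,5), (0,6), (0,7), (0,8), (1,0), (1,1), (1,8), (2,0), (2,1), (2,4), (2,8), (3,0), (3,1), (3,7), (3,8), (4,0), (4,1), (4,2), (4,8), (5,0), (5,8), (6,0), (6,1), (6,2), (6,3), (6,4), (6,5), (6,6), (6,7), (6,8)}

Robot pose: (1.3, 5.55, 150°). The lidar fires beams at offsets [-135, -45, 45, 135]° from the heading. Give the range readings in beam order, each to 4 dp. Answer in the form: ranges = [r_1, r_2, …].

ranges = [4.8658, 1.1591, 0.3106, 3.6752]

beam 1: φ=-135°, α=15°
  dir = (cos 15°, sin 15°) = (0.9659, 0.2588); from cell (1,5)
  next x-line at t=0.7247, next y-line at t=1.7387; Δt_x=1.0353, Δt_y=3.8637
    x: enter (2,5) at t=0.7247
    y: enter (2,6) at t=1.7387
    x: enter (3,6) at t=1.7600
    x: enter (4,6) at t=2.7952
    x: enter (5,6) at t=3.8305
    x: enter (6,6) at t=4.8658 ← occupied
  → r_1 = 4.8658
beam 2: φ=-45°, α=105°
  dir = (cos 105°, sin 105°) = (-0.2588, 0.9659); from cell (1,5)
  next x-line at t=1.1591, next y-line at t=0.4659; Δt_x=3.8637, Δt_y=1.0353
    y: enter (1,6) at t=0.4659
    x: enter (0,6) at t=1.1591 ← occupied
  → r_2 = 1.1591
beam 3: φ=45°, α=195°
  dir = (cos 195°, sin 195°) = (-0.9659, -0.2588); from cell (1,5)
  next x-line at t=0.3106, next y-line at t=2.1250; Δt_x=1.0353, Δt_y=3.8637
    x: enter (0,5) at t=0.3106 ← occupied
  → r_3 = 0.3106
beam 4: φ=135°, α=285°
  dir = (cos 285°, sin 285°) = (0.2588, -0.9659); from cell (1,5)
  next x-line at t=2.7046, next y-line at t=0.5694; Δt_x=3.8637, Δt_y=1.0353
    y: enter (1,4) at t=0.5694
    y: enter (1,3) at t=1.6047
    y: enter (1,2) at t=2.6400
    x: enter (2,2) at t=2.7046
    y: enter (2,1) at t=3.6752 ← occupied
  → r_4 = 3.6752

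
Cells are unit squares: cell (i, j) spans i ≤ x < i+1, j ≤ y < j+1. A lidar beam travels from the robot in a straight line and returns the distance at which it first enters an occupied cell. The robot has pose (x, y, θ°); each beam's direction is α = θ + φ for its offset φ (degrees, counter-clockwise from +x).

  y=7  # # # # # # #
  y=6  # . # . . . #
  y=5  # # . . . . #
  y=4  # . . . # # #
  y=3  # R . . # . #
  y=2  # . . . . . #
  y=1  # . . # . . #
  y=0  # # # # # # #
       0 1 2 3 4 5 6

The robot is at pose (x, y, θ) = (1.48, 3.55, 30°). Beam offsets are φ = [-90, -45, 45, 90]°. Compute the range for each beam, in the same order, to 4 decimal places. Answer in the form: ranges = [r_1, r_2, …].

ranges = [2.9445, 4.6794, 1.5012, 0.9600]

beam 1: φ=-90°, α=300°
  d=(0.5000,-0.8660)  start (1,3)  tX=1.0400 tY=0.6351  stride 1/|dx|=2.0000 1/|dy|=1.1547
    cross y-line → (1,2), t=0.6351
    cross x-line → (2,2), t=1.0400
    cross y-line → (2,1), t=1.7898
    cross y-line → (2,0), t=2.9445 (wall)
  → r_1 = 2.9445
beam 2: φ=-45°, α=345°
  d=(0.9659,-0.2588)  start (1,3)  tX=0.5383 tY=2.1250  stride 1/|dx|=1.0353 1/|dy|=3.8637
    cross x-line → (2,3), t=0.5383
    cross x-line → (3,3), t=1.5736
    cross y-line → (3,2), t=2.1250
    cross x-line → (4,2), t=2.6089
    cross x-line → (5,2), t=3.6442
    cross x-line → (6,2), t=4.6794 (wall)
  → r_2 = 4.6794
beam 3: φ=45°, α=75°
  d=(0.2588,0.9659)  start (1,3)  tX=2.0091 tY=0.4659  stride 1/|dx|=3.8637 1/|dy|=1.0353
    cross y-line → (1,4), t=0.4659
    cross y-line → (1,5), t=1.5012 (wall)
  → r_3 = 1.5012
beam 4: φ=90°, α=120°
  d=(-0.5000,0.8660)  start (1,3)  tX=0.9600 tY=0.5196  stride 1/|dx|=2.0000 1/|dy|=1.1547
    cross y-line → (1,4), t=0.5196
    cross x-line → (0,4), t=0.9600 (wall)
  → r_4 = 0.9600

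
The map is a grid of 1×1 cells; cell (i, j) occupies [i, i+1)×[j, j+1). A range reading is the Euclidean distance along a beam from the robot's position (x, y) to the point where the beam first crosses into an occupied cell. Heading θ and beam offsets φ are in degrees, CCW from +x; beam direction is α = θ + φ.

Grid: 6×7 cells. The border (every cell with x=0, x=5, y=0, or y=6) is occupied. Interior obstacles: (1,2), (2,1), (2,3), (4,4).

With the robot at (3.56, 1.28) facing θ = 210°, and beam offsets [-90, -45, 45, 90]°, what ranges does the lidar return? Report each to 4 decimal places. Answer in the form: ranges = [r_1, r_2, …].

ranges = [1.9861, 0.5798, 0.2899, 0.3233]

beam 1: φ=-90°, α=120°
  d=(-0.5000,0.8660)  start (3,1)  tX=1.1200 tY=0.8314  stride 1/|dx|=2.0000 1/|dy|=1.1547
    cross y-line → (3,2), t=0.8314
    cross x-line → (2,2), t=1.1200
    cross y-line → (2,3), t=1.9861 (wall)
  → r_1 = 1.9861
beam 2: φ=-45°, α=165°
  d=(-0.9659,0.2588)  start (3,1)  tX=0.5798 tY=2.7819  stride 1/|dx|=1.0353 1/|dy|=3.8637
    cross x-line → (2,1), t=0.5798 (wall)
  → r_2 = 0.5798
beam 3: φ=45°, α=255°
  d=(-0.2588,-0.9659)  start (3,1)  tX=2.1637 tY=0.2899  stride 1/|dx|=3.8637 1/|dy|=1.0353
    cross y-line → (3,0), t=0.2899 (wall)
  → r_3 = 0.2899
beam 4: φ=90°, α=300°
  d=(0.5000,-0.8660)  start (3,1)  tX=0.8800 tY=0.3233  stride 1/|dx|=2.0000 1/|dy|=1.1547
    cross y-line → (3,0), t=0.3233 (wall)
  → r_4 = 0.3233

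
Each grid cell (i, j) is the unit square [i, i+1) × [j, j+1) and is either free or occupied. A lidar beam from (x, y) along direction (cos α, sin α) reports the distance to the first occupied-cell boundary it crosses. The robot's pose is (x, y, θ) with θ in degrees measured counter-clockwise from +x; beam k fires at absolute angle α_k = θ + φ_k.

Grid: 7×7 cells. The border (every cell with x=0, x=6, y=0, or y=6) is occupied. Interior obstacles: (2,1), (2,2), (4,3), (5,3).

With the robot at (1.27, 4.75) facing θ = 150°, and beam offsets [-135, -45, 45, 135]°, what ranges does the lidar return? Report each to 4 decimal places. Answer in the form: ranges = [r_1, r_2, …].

beam 1: φ=-135°, α=15°
  dir = (cos 15°, sin 15°) = (0.9659, 0.2588); from cell (1,4)
  next x-line at t=0.7558, next y-line at t=0.9659; Δt_x=1.0353, Δt_y=3.8637
    x: enter (2,4) at t=0.7558
    y: enter (2,5) at t=0.9659
    x: enter (3,5) at t=1.7910
    x: enter (4,5) at t=2.8263
    x: enter (5,5) at t=3.8616
    y: enter (5,6) at t=4.8296 ← occupied
  → r_1 = 4.8296
beam 2: φ=-45°, α=105°
  dir = (cos 105°, sin 105°) = (-0.2588, 0.9659); from cell (1,4)
  next x-line at t=1.0432, next y-line at t=0.2588; Δt_x=3.8637, Δt_y=1.0353
    y: enter (1,5) at t=0.2588
    x: enter (0,5) at t=1.0432 ← occupied
  → r_2 = 1.0432
beam 3: φ=45°, α=195°
  dir = (cos 195°, sin 195°) = (-0.9659, -0.2588); from cell (1,4)
  next x-line at t=0.2795, next y-line at t=2.8978; Δt_x=1.0353, Δt_y=3.8637
    x: enter (0,4) at t=0.2795 ← occupied
  → r_3 = 0.2795
beam 4: φ=135°, α=285°
  dir = (cos 285°, sin 285°) = (0.2588, -0.9659); from cell (1,4)
  next x-line at t=2.8205, next y-line at t=0.7765; Δt_x=3.8637, Δt_y=1.0353
    y: enter (1,3) at t=0.7765
    y: enter (1,2) at t=1.8117
    x: enter (2,2) at t=2.8205 ← occupied
  → r_4 = 2.8205

ranges = [4.8296, 1.0432, 0.2795, 2.8205]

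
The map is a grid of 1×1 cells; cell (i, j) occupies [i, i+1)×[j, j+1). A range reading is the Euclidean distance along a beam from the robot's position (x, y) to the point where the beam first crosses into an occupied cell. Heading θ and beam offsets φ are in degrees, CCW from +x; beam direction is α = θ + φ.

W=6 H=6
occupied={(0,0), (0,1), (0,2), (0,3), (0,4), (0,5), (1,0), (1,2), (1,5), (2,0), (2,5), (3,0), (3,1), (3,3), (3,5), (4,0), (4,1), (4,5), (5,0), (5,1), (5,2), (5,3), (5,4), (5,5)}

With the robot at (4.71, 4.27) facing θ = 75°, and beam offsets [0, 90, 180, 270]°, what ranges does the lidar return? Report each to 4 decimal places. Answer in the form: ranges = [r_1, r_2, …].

beam 1: φ=0°, α=75°
  cosα=0.2588 sinα=0.9659 | (4,4) | tMaxX 1.1205 tMaxY 0.7558 | tΔX 3.8637 tΔY 1.0353
    t=0.7558 [y] (4,5) — stop
  → r_1 = 0.7558
beam 2: φ=90°, α=165°
  cosα=-0.9659 sinα=0.2588 | (4,4) | tMaxX 0.7350 tMaxY 2.8205 | tΔX 1.0353 tΔY 3.8637
    t=0.7350 [x] (3,4)
    t=1.7703 [x] (2,4)
    t=2.8056 [x] (1,4)
    t=2.8205 [y] (1,5) — stop
  → r_2 = 2.8205
beam 3: φ=180°, α=255°
  cosα=-0.2588 sinα=-0.9659 | (4,4) | tMaxX 2.7432 tMaxY 0.2795 | tΔX 3.8637 tΔY 1.0353
    t=0.2795 [y] (4,3)
    t=1.3148 [y] (4,2)
    t=2.3501 [y] (4,1) — stop
  → r_3 = 2.3501
beam 4: φ=270°, α=345°
  cosα=0.9659 sinα=-0.2588 | (4,4) | tMaxX 0.3002 tMaxY 1.0432 | tΔX 1.0353 tΔY 3.8637
    t=0.3002 [x] (5,4) — stop
  → r_4 = 0.3002

ranges = [0.7558, 2.8205, 2.3501, 0.3002]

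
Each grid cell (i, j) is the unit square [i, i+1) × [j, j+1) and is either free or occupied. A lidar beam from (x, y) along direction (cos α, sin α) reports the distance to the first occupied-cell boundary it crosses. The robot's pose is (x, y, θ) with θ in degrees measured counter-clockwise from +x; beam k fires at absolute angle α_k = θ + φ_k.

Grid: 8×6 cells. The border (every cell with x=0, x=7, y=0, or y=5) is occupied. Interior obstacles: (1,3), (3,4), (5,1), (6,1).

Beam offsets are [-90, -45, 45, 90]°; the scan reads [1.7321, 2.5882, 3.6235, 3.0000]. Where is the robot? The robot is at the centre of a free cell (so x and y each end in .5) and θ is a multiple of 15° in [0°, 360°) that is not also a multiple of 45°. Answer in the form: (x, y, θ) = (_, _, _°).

(x, y, θ) = (5.5, 2.5, 120°)

Candidates: 20 free-cell centres × 16 headings = 320 poses. Raycast each; keep the one whose scan matches to 4 dp.
  (1.5, 4.5, 330°): beam 1 = 0.5774 ≠ 1.7321 ✗
  (2.5, 3.5, 255°): beam 1 = 0.5176 ≠ 1.7321 ✗
  (4.5, 4.5, 75°): beam 1 = 2.5882 ≠ 1.7321 ✗
  …
  (5.5, 2.5, 120°): r_1=1.7321, r_2=2.5882, r_3=3.6235, r_4=3.0000 — all match ✓
Unique over the lattice → pose = (5.5, 2.5, 120°).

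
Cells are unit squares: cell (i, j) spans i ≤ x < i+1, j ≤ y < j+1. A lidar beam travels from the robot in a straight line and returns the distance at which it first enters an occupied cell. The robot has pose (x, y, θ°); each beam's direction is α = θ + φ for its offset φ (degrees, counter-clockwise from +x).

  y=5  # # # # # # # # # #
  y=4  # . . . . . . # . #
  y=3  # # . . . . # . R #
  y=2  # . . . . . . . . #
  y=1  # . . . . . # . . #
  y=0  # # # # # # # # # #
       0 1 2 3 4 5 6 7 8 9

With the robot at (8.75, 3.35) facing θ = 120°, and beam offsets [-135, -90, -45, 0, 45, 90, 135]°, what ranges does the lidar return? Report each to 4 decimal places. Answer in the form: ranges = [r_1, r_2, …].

beam 1: φ=-135°, α=345°
  d=(0.9659,-0.2588)  start (8,3)  tX=0.2588 tY=1.3523  stride 1/|dx|=1.0353 1/|dy|=3.8637
    cross x-line → (9,3), t=0.2588 (wall)
  → r_1 = 0.2588
beam 2: φ=-90°, α=30°
  d=(0.8660,0.5000)  start (8,3)  tX=0.2887 tY=1.3000  stride 1/|dx|=1.1547 1/|dy|=2.0000
    cross x-line → (9,3), t=0.2887 (wall)
  → r_2 = 0.2887
beam 3: φ=-45°, α=75°
  d=(0.2588,0.9659)  start (8,3)  tX=0.9659 tY=0.6729  stride 1/|dx|=3.8637 1/|dy|=1.0353
    cross y-line → (8,4), t=0.6729
    cross x-line → (9,4), t=0.9659 (wall)
  → r_3 = 0.9659
beam 4: φ=0°, α=120°
  d=(-0.5000,0.8660)  start (8,3)  tX=1.5000 tY=0.7506  stride 1/|dx|=2.0000 1/|dy|=1.1547
    cross y-line → (8,4), t=0.7506
    cross x-line → (7,4), t=1.5000 (wall)
  → r_4 = 1.5000
beam 5: φ=45°, α=165°
  d=(-0.9659,0.2588)  start (8,3)  tX=0.7765 tY=2.5114  stride 1/|dx|=1.0353 1/|dy|=3.8637
    cross x-line → (7,3), t=0.7765
    cross x-line → (6,3), t=1.8117 (wall)
  → r_5 = 1.8117
beam 6: φ=90°, α=210°
  d=(-0.8660,-0.5000)  start (8,3)  tX=0.8660 tY=0.7000  stride 1/|dx|=1.1547 1/|dy|=2.0000
    cross y-line → (8,2), t=0.7000
    cross x-line → (7,2), t=0.8660
    cross x-line → (6,2), t=2.0207
    cross y-line → (6,1), t=2.7000 (wall)
  → r_6 = 2.7000
beam 7: φ=135°, α=255°
  d=(-0.2588,-0.9659)  start (8,3)  tX=2.8978 tY=0.3623  stride 1/|dx|=3.8637 1/|dy|=1.0353
    cross y-line → (8,2), t=0.3623
    cross y-line → (8,1), t=1.3976
    cross y-line → (8,0), t=2.4329 (wall)
  → r_7 = 2.4329

ranges = [0.2588, 0.2887, 0.9659, 1.5000, 1.8117, 2.7000, 2.4329]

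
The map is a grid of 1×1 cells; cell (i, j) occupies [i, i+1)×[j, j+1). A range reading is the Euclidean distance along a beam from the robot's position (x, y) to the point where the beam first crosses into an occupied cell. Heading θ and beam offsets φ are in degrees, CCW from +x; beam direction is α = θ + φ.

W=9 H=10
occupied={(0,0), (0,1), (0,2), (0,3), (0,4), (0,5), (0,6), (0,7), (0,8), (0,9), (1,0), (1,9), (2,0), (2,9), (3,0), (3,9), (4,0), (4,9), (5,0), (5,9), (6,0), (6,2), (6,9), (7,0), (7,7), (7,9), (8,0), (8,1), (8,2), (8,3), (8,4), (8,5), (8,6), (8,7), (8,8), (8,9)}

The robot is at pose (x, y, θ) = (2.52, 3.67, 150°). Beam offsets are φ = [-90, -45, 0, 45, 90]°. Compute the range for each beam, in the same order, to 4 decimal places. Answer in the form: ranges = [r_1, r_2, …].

ranges = [6.1546, 5.5180, 1.7551, 1.5736, 3.0400]

beam 1: φ=-90°, α=60°
  cosα=0.5000 sinα=0.8660 | (2,3) | tMaxX 0.9600 tMaxY 0.3811 | tΔX 2.0000 tΔY 1.1547
    t=0.3811 [y] (2,4)
    t=0.9600 [x] (3,4)
    t=1.5358 [y] (3,5)
    t=2.6905 [y] (3,6)
    t=2.9600 [x] (4,6)
    t=3.8452 [y] (4,7)
    t=4.9600 [x] (5,7)
    t=4.9999 [y] (5,8)
    t=6.1546 [y] (5,9) — stop
  → r_1 = 6.1546
beam 2: φ=-45°, α=105°
  cosα=-0.2588 sinα=0.9659 | (2,3) | tMaxX 2.0091 tMaxY 0.3416 | tΔX 3.8637 tΔY 1.0353
    t=0.3416 [y] (2,4)
    t=1.3769 [y] (2,5)
    t=2.0091 [x] (1,5)
    t=2.4122 [y] (1,6)
    t=3.4475 [y] (1,7)
    t=4.4827 [y] (1,8)
    t=5.5180 [y] (1,9) — stop
  → r_2 = 5.5180
beam 3: φ=0°, α=150°
  cosα=-0.8660 sinα=0.5000 | (2,3) | tMaxX 0.6004 tMaxY 0.6600 | tΔX 1.1547 tΔY 2.0000
    t=0.6004 [x] (1,3)
    t=0.6600 [y] (1,4)
    t=1.7551 [x] (0,4) — stop
  → r_3 = 1.7551
beam 4: φ=45°, α=195°
  cosα=-0.9659 sinα=-0.2588 | (2,3) | tMaxX 0.5383 tMaxY 2.5887 | tΔX 1.0353 tΔY 3.8637
    t=0.5383 [x] (1,3)
    t=1.5736 [x] (0,3) — stop
  → r_4 = 1.5736
beam 5: φ=90°, α=240°
  cosα=-0.5000 sinα=-0.8660 | (2,3) | tMaxX 1.0400 tMaxY 0.7736 | tΔX 2.0000 tΔY 1.1547
    t=0.7736 [y] (2,2)
    t=1.0400 [x] (1,2)
    t=1.9283 [y] (1,1)
    t=3.0400 [x] (0,1) — stop
  → r_5 = 3.0400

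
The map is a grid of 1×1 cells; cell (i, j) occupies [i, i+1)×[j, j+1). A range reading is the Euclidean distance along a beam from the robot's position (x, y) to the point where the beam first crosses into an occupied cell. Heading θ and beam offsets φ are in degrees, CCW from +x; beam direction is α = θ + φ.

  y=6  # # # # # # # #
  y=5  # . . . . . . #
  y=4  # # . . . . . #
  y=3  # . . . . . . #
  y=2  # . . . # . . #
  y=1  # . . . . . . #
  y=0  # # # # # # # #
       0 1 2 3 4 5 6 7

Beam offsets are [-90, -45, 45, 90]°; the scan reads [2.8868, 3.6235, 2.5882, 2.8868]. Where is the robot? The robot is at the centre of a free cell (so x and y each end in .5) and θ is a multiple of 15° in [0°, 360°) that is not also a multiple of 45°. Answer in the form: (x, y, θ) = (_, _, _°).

Enumerate (i+0.5, j+0.5, θ) over the 28 free cells and 16 admissible headings. For each, cast all 4 beams and compare to the given ranges.
  (6.5, 4.5, 300°): beam 1 = 6.3509 ≠ 2.8868 ✗
  (3.5, 1.5, 345°): beam 1 = 0.5176 ≠ 2.8868 ✗
  (3.5, 1.5, 255°): beam 1 = 2.5882 ≠ 2.8868 ✗
  (6.5, 4.5, 120°): beam 1 = 0.5774 ≠ 2.8868 ✗
  …
  (5.5, 3.5, 210°): r_1=2.8868, r_2=3.6235, r_3=2.5882, r_4=2.8868 — all match ✓
Unique over the lattice → pose = (5.5, 3.5, 210°).

(x, y, θ) = (5.5, 3.5, 210°)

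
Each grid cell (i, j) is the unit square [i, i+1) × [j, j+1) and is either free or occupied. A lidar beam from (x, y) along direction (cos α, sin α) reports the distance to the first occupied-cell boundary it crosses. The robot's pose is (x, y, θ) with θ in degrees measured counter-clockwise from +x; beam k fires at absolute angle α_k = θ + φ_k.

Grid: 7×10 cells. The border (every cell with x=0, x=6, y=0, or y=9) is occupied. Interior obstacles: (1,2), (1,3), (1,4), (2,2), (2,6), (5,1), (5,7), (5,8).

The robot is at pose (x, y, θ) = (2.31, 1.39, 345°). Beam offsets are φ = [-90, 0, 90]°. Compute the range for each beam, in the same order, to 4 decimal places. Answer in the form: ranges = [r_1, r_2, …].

beam 1: φ=-90°, α=255°
  direction (-0.2588, -0.9659); cell (2,1); t to first gridline: x 1.1977, y 0.4038 (then +3.8637 / +1.0353)
    (2,0) via y @ 0.4038  # hit
  → r_1 = 0.4038
beam 2: φ=0°, α=345°
  direction (0.9659, -0.2588); cell (2,1); t to first gridline: x 0.7143, y 1.5068 (then +1.0353 / +3.8637)
    (3,1) via x @ 0.7143
    (3,0) via y @ 1.5068  # hit
  → r_2 = 1.5068
beam 3: φ=90°, α=75°
  direction (0.2588, 0.9659); cell (2,1); t to first gridline: x 2.6660, y 0.6315 (then +3.8637 / +1.0353)
    (2,2) via y @ 0.6315  # hit
  → r_3 = 0.6315

ranges = [0.4038, 1.5068, 0.6315]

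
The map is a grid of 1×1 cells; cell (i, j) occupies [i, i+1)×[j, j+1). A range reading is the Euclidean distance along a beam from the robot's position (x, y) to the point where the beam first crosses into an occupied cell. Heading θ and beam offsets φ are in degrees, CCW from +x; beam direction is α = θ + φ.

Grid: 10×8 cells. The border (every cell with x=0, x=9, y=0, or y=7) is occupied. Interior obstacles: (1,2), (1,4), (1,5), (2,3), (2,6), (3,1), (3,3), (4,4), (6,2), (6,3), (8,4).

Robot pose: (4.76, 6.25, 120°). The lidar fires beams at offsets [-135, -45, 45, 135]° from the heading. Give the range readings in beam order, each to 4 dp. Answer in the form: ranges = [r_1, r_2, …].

ranges = [4.3896, 0.7765, 1.8221, 1.2941]

beam 1: φ=-135°, α=345°
  direction (0.9659, -0.2588); cell (4,6); t to first gridline: x 0.2485, y 0.9659 (then +1.0353 / +3.8637)
    (5,6) via x @ 0.2485
    (5,5) via y @ 0.9659
    (6,5) via x @ 1.2837
    (7,5) via x @ 2.3190
    (8,5) via x @ 3.3543
    (9,5) via x @ 4.3896  # hit
  → r_1 = 4.3896
beam 2: φ=-45°, α=75°
  direction (0.2588, 0.9659); cell (4,6); t to first gridline: x 0.9273, y 0.7765 (then +3.8637 / +1.0353)
    (4,7) via y @ 0.7765  # hit
  → r_2 = 0.7765
beam 3: φ=45°, α=165°
  direction (-0.9659, 0.2588); cell (4,6); t to first gridline: x 0.7868, y 2.8978 (then +1.0353 / +3.8637)
    (3,6) via x @ 0.7868
    (2,6) via x @ 1.8221  # hit
  → r_3 = 1.8221
beam 4: φ=135°, α=255°
  direction (-0.2588, -0.9659); cell (4,6); t to first gridline: x 2.9364, y 0.2588 (then +3.8637 / +1.0353)
    (4,5) via y @ 0.2588
    (4,4) via y @ 1.2941  # hit
  → r_4 = 1.2941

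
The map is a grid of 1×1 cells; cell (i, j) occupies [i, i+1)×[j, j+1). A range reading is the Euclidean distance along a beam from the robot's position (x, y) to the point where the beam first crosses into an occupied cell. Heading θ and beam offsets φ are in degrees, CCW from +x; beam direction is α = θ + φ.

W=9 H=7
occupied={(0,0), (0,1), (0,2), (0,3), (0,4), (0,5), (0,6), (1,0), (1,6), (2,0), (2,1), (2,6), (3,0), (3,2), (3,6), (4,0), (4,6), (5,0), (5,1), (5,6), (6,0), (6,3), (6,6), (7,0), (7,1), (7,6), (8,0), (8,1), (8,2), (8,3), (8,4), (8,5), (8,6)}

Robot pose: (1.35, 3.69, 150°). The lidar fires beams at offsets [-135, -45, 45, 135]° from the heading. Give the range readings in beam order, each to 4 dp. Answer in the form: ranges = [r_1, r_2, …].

ranges = [6.8846, 1.3523, 0.3623, 2.5114]

beam 1: φ=-135°, α=15°
  dir = (cos 15°, sin 15°) = (0.9659, 0.2588); from cell (1,3)
  next x-line at t=0.6729, next y-line at t=1.1977; Δt_x=1.0353, Δt_y=3.8637
    x: enter (2,3) at t=0.6729
    y: enter (2,4) at t=1.1977
    x: enter (3,4) at t=1.7082
    x: enter (4,4) at t=2.7435
    x: enter (5,4) at t=3.7788
    x: enter (6,4) at t=4.8140
    y: enter (6,5) at t=5.0615
    x: enter (7,5) at t=5.8493
    x: enter (8,5) at t=6.8846 ← occupied
  → r_1 = 6.8846
beam 2: φ=-45°, α=105°
  dir = (cos 105°, sin 105°) = (-0.2588, 0.9659); from cell (1,3)
  next x-line at t=1.3523, next y-line at t=0.3209; Δt_x=3.8637, Δt_y=1.0353
    y: enter (1,4) at t=0.3209
    x: enter (0,4) at t=1.3523 ← occupied
  → r_2 = 1.3523
beam 3: φ=45°, α=195°
  dir = (cos 195°, sin 195°) = (-0.9659, -0.2588); from cell (1,3)
  next x-line at t=0.3623, next y-line at t=2.6660; Δt_x=1.0353, Δt_y=3.8637
    x: enter (0,3) at t=0.3623 ← occupied
  → r_3 = 0.3623
beam 4: φ=135°, α=285°
  dir = (cos 285°, sin 285°) = (0.2588, -0.9659); from cell (1,3)
  next x-line at t=2.5114, next y-line at t=0.7143; Δt_x=3.8637, Δt_y=1.0353
    y: enter (1,2) at t=0.7143
    y: enter (1,1) at t=1.7496
    x: enter (2,1) at t=2.5114 ← occupied
  → r_4 = 2.5114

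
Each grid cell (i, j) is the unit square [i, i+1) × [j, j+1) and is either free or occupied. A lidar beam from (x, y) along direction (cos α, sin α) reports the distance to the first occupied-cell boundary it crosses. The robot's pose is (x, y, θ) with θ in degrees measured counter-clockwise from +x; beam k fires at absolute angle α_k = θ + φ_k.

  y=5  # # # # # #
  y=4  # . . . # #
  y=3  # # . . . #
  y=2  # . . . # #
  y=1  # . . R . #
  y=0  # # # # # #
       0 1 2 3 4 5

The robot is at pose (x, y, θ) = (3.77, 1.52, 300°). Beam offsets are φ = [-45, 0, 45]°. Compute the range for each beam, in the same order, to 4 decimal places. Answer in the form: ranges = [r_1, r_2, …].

ranges = [0.5383, 0.6004, 1.2734]

beam 1: φ=-45°, α=255°
  cosα=-0.2588 sinα=-0.9659 | (3,1) | tMaxX 2.9751 tMaxY 0.5383 | tΔX 3.8637 tΔY 1.0353
    t=0.5383 [y] (3,0) — stop
  → r_1 = 0.5383
beam 2: φ=0°, α=300°
  cosα=0.5000 sinα=-0.8660 | (3,1) | tMaxX 0.4600 tMaxY 0.6004 | tΔX 2.0000 tΔY 1.1547
    t=0.4600 [x] (4,1)
    t=0.6004 [y] (4,0) — stop
  → r_2 = 0.6004
beam 3: φ=45°, α=345°
  cosα=0.9659 sinα=-0.2588 | (3,1) | tMaxX 0.2381 tMaxY 2.0091 | tΔX 1.0353 tΔY 3.8637
    t=0.2381 [x] (4,1)
    t=1.2734 [x] (5,1) — stop
  → r_3 = 1.2734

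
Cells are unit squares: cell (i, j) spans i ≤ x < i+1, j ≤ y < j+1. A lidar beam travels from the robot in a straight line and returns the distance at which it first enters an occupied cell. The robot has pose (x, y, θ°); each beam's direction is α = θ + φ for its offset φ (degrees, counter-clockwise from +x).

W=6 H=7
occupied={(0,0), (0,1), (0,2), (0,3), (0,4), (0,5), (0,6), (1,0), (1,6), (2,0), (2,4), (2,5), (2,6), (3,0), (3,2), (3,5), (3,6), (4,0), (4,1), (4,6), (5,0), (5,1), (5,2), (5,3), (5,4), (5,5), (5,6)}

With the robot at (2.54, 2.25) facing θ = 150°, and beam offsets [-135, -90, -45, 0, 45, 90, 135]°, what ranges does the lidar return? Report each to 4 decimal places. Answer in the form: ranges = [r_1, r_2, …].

ranges = [0.4762, 4.3301, 1.8117, 1.7782, 1.5943, 1.4434, 1.2941]

beam 1: φ=-135°, α=15°
  cosα=0.9659 sinα=0.2588 | (2,2) | tMaxX 0.4762 tMaxY 2.8978 | tΔX 1.0353 tΔY 3.8637
    t=0.4762 [x] (3,2) — stop
  → r_1 = 0.4762
beam 2: φ=-90°, α=60°
  cosα=0.5000 sinα=0.8660 | (2,2) | tMaxX 0.9200 tMaxY 0.8660 | tΔX 2.0000 tΔY 1.1547
    t=0.8660 [y] (2,3)
    t=0.9200 [x] (3,3)
    t=2.0207 [y] (3,4)
    t=2.9200 [x] (4,4)
    t=3.1754 [y] (4,5)
    t=4.3301 [y] (4,6) — stop
  → r_2 = 4.3301
beam 3: φ=-45°, α=105°
  cosα=-0.2588 sinα=0.9659 | (2,2) | tMaxX 2.0864 tMaxY 0.7765 | tΔX 3.8637 tΔY 1.0353
    t=0.7765 [y] (2,3)
    t=1.8117 [y] (2,4) — stop
  → r_3 = 1.8117
beam 4: φ=0°, α=150°
  cosα=-0.8660 sinα=0.5000 | (2,2) | tMaxX 0.6235 tMaxY 1.5000 | tΔX 1.1547 tΔY 2.0000
    t=0.6235 [x] (1,2)
    t=1.5000 [y] (1,3)
    t=1.7782 [x] (0,3) — stop
  → r_4 = 1.7782
beam 5: φ=45°, α=195°
  cosα=-0.9659 sinα=-0.2588 | (2,2) | tMaxX 0.5590 tMaxY 0.9659 | tΔX 1.0353 tΔY 3.8637
    t=0.5590 [x] (1,2)
    t=0.9659 [y] (1,1)
    t=1.5943 [x] (0,1) — stop
  → r_5 = 1.5943
beam 6: φ=90°, α=240°
  cosα=-0.5000 sinα=-0.8660 | (2,2) | tMaxX 1.0800 tMaxY 0.2887 | tΔX 2.0000 tΔY 1.1547
    t=0.2887 [y] (2,1)
    t=1.0800 [x] (1,1)
    t=1.4434 [y] (1,0) — stop
  → r_6 = 1.4434
beam 7: φ=135°, α=285°
  cosα=0.2588 sinα=-0.9659 | (2,2) | tMaxX 1.7773 tMaxY 0.2588 | tΔX 3.8637 tΔY 1.0353
    t=0.2588 [y] (2,1)
    t=1.2941 [y] (2,0) — stop
  → r_7 = 1.2941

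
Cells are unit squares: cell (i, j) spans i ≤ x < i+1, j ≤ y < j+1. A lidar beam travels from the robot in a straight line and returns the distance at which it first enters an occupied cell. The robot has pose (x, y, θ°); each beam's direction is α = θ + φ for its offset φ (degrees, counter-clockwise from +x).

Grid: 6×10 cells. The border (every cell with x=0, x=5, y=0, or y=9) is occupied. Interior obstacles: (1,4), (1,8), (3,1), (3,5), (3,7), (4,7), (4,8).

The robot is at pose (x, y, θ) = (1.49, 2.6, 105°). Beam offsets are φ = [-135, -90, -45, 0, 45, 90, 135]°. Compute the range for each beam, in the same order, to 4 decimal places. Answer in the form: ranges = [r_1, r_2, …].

beam 1: φ=-135°, α=330°
  dir = (cos 330°, sin 330°) = (0.8660, -0.5000); from cell (1,2)
  next x-line at t=0.5889, next y-line at t=1.2000; Δt_x=1.1547, Δt_y=2.0000
    x: enter (2,2) at t=0.5889
    y: enter (2,1) at t=1.2000
    x: enter (3,1) at t=1.7436 ← occupied
  → r_1 = 1.7436
beam 2: φ=-90°, α=15°
  dir = (cos 15°, sin 15°) = (0.9659, 0.2588); from cell (1,2)
  next x-line at t=0.5280, next y-line at t=1.5455; Δt_x=1.0353, Δt_y=3.8637
    x: enter (2,2) at t=0.5280
    y: enter (2,3) at t=1.5455
    x: enter (3,3) at t=1.5633
    x: enter (4,3) at t=2.5985
    x: enter (5,3) at t=3.6338 ← occupied
  → r_2 = 3.6338
beam 3: φ=-45°, α=60°
  dir = (cos 60°, sin 60°) = (0.5000, 0.8660); from cell (1,2)
  next x-line at t=1.0200, next y-line at t=0.4619; Δt_x=2.0000, Δt_y=1.1547
    y: enter (1,3) at t=0.4619
    x: enter (2,3) at t=1.0200
    y: enter (2,4) at t=1.6166
    y: enter (2,5) at t=2.7713
    x: enter (3,5) at t=3.0200 ← occupied
  → r_3 = 3.0200
beam 4: φ=0°, α=105°
  dir = (cos 105°, sin 105°) = (-0.2588, 0.9659); from cell (1,2)
  next x-line at t=1.8932, next y-line at t=0.4141; Δt_x=3.8637, Δt_y=1.0353
    y: enter (1,3) at t=0.4141
    y: enter (1,4) at t=1.4494 ← occupied
  → r_4 = 1.4494
beam 5: φ=45°, α=150°
  dir = (cos 150°, sin 150°) = (-0.8660, 0.5000); from cell (1,2)
  next x-line at t=0.5658, next y-line at t=0.8000; Δt_x=1.1547, Δt_y=2.0000
    x: enter (0,2) at t=0.5658 ← occupied
  → r_5 = 0.5658
beam 6: φ=90°, α=195°
  dir = (cos 195°, sin 195°) = (-0.9659, -0.2588); from cell (1,2)
  next x-line at t=0.5073, next y-line at t=2.3182; Δt_x=1.0353, Δt_y=3.8637
    x: enter (0,2) at t=0.5073 ← occupied
  → r_6 = 0.5073
beam 7: φ=135°, α=240°
  dir = (cos 240°, sin 240°) = (-0.5000, -0.8660); from cell (1,2)
  next x-line at t=0.9800, next y-line at t=0.6928; Δt_x=2.0000, Δt_y=1.1547
    y: enter (1,1) at t=0.6928
    x: enter (0,1) at t=0.9800 ← occupied
  → r_7 = 0.9800

ranges = [1.7436, 3.6338, 3.0200, 1.4494, 0.5658, 0.5073, 0.9800]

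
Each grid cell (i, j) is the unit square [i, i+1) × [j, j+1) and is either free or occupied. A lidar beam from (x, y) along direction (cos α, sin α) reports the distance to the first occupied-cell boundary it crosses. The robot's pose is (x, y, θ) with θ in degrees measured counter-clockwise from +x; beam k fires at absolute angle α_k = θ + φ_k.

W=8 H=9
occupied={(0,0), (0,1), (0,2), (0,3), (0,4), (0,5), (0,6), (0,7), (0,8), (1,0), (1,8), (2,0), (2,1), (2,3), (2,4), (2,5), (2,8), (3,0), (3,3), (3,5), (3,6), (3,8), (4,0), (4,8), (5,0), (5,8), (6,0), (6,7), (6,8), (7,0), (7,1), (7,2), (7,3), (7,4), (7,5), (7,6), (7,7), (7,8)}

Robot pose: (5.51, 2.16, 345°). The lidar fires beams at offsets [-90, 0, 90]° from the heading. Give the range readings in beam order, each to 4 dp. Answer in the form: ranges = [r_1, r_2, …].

beam 1: φ=-90°, α=255°
  direction (-0.2588, -0.9659); cell (5,2); t to first gridline: x 1.9705, y 0.1656 (then +3.8637 / +1.0353)
    (5,1) via y @ 0.1656
    (5,0) via y @ 1.2009  # hit
  → r_1 = 1.2009
beam 2: φ=0°, α=345°
  direction (0.9659, -0.2588); cell (5,2); t to first gridline: x 0.5073, y 0.6182 (then +1.0353 / +3.8637)
    (6,2) via x @ 0.5073
    (6,1) via y @ 0.6182
    (7,1) via x @ 1.5426  # hit
  → r_2 = 1.5426
beam 3: φ=90°, α=75°
  direction (0.2588, 0.9659); cell (5,2); t to first gridline: x 1.8932, y 0.8696 (then +3.8637 / +1.0353)
    (5,3) via y @ 0.8696
    (6,3) via x @ 1.8932
    (6,4) via y @ 1.9049
    (6,5) via y @ 2.9402
    (6,6) via y @ 3.9755
    (6,7) via y @ 5.0107  # hit
  → r_3 = 5.0107

ranges = [1.2009, 1.5426, 5.0107]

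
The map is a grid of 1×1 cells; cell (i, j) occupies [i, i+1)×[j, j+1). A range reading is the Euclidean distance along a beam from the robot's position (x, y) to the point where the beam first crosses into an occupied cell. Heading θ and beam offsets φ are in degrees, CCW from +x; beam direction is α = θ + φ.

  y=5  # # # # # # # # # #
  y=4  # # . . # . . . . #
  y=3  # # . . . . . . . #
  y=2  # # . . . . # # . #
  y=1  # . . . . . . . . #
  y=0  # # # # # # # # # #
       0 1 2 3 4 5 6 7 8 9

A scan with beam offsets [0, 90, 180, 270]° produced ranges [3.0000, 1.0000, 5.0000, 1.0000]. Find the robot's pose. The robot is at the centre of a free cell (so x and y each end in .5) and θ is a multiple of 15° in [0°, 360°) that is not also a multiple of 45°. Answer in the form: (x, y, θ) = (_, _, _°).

(x, y, θ) = (5.5, 3.5, 30°)

Candidates: 26 free-cell centres × 16 headings = 416 poses. Raycast each; keep the one whose scan matches to 4 dp.
  (8.5, 2.5, 210°): beam 1 = 0.5774 ≠ 3.0000 ✗
  (6.5, 3.5, 60°): beam 1 = 1.7321 ≠ 3.0000 ✗
  (5.5, 1.5, 300°): beam 1 = 0.5774 ≠ 3.0000 ✗
  …
  (5.5, 3.5, 30°): r_1=3.0000, r_2=1.0000, r_3=5.0000, r_4=1.0000 — all match ✓
Only this pose fits every beam.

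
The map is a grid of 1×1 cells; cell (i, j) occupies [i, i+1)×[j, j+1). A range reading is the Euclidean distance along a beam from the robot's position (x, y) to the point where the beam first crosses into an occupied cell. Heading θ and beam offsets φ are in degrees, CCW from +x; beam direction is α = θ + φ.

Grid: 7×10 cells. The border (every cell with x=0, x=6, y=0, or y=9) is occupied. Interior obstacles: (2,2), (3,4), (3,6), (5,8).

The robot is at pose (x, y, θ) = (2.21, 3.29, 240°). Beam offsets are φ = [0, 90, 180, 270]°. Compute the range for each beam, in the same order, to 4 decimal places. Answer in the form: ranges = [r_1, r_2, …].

beam 1: φ=0°, α=240°
  cosα=-0.5000 sinα=-0.8660 | (2,3) | tMaxX 0.4200 tMaxY 0.3349 | tΔX 2.0000 tΔY 1.1547
    t=0.3349 [y] (2,2) — stop
  → r_1 = 0.3349
beam 2: φ=90°, α=330°
  cosα=0.8660 sinα=-0.5000 | (2,3) | tMaxX 0.9122 tMaxY 0.5800 | tΔX 1.1547 tΔY 2.0000
    t=0.5800 [y] (2,2) — stop
  → r_2 = 0.5800
beam 3: φ=180°, α=60°
  cosα=0.5000 sinα=0.8660 | (2,3) | tMaxX 1.5800 tMaxY 0.8198 | tΔX 2.0000 tΔY 1.1547
    t=0.8198 [y] (2,4)
    t=1.5800 [x] (3,4) — stop
  → r_3 = 1.5800
beam 4: φ=270°, α=150°
  cosα=-0.8660 sinα=0.5000 | (2,3) | tMaxX 0.2425 tMaxY 1.4200 | tΔX 1.1547 tΔY 2.0000
    t=0.2425 [x] (1,3)
    t=1.3972 [x] (0,3) — stop
  → r_4 = 1.3972

ranges = [0.3349, 0.5800, 1.5800, 1.3972]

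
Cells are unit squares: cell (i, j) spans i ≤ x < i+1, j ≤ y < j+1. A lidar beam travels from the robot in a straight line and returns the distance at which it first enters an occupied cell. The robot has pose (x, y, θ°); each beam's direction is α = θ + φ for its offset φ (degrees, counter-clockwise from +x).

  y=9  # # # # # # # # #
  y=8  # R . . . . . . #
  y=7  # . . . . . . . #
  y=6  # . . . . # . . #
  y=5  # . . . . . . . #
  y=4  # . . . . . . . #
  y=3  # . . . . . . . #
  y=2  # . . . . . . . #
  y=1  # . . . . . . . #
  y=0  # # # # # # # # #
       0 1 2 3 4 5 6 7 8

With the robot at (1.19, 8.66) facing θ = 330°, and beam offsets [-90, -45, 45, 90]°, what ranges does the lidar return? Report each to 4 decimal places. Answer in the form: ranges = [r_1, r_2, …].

ranges = [0.3800, 7.9302, 1.3137, 0.3926]

beam 1: φ=-90°, α=240°
  dir = (cos 240°, sin 240°) = (-0.5000, -0.8660); from cell (1,8)
  next x-line at t=0.3800, next y-line at t=0.7621; Δt_x=2.0000, Δt_y=1.1547
    x: enter (0,8) at t=0.3800 ← occupied
  → r_1 = 0.3800
beam 2: φ=-45°, α=285°
  dir = (cos 285°, sin 285°) = (0.2588, -0.9659); from cell (1,8)
  next x-line at t=3.1296, next y-line at t=0.6833; Δt_x=3.8637, Δt_y=1.0353
    y: enter (1,7) at t=0.6833
    y: enter (1,6) at t=1.7186
    y: enter (1,5) at t=2.7538
    x: enter (2,5) at t=3.1296
    y: enter (2,4) at t=3.7891
    y: enter (2,3) at t=4.8244
    y: enter (2,2) at t=5.8597
    y: enter (2,1) at t=6.8949
    x: enter (3,1) at t=6.9933
    y: enter (3,0) at t=7.9302 ← occupied
  → r_2 = 7.9302
beam 3: φ=45°, α=15°
  dir = (cos 15°, sin 15°) = (0.9659, 0.2588); from cell (1,8)
  next x-line at t=0.8386, next y-line at t=1.3137; Δt_x=1.0353, Δt_y=3.8637
    x: enter (2,8) at t=0.8386
    y: enter (2,9) at t=1.3137 ← occupied
  → r_3 = 1.3137
beam 4: φ=90°, α=60°
  dir = (cos 60°, sin 60°) = (0.5000, 0.8660); from cell (1,8)
  next x-line at t=1.6200, next y-line at t=0.3926; Δt_x=2.0000, Δt_y=1.1547
    y: enter (1,9) at t=0.3926 ← occupied
  → r_4 = 0.3926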